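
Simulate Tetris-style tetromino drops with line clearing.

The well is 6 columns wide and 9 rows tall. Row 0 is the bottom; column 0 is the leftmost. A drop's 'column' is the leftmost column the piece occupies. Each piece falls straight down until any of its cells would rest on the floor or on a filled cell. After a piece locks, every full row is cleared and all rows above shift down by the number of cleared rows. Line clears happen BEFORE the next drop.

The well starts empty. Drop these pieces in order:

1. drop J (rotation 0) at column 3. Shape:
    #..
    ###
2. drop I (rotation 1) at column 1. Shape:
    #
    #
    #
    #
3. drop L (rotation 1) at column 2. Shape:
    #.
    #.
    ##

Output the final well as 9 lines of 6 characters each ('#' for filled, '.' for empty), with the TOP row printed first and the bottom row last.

Answer: ......
......
......
......
..#...
.##...
.###..
.#.#..
.#.###

Derivation:
Drop 1: J rot0 at col 3 lands with bottom-row=0; cleared 0 line(s) (total 0); column heights now [0 0 0 2 1 1], max=2
Drop 2: I rot1 at col 1 lands with bottom-row=0; cleared 0 line(s) (total 0); column heights now [0 4 0 2 1 1], max=4
Drop 3: L rot1 at col 2 lands with bottom-row=2; cleared 0 line(s) (total 0); column heights now [0 4 5 3 1 1], max=5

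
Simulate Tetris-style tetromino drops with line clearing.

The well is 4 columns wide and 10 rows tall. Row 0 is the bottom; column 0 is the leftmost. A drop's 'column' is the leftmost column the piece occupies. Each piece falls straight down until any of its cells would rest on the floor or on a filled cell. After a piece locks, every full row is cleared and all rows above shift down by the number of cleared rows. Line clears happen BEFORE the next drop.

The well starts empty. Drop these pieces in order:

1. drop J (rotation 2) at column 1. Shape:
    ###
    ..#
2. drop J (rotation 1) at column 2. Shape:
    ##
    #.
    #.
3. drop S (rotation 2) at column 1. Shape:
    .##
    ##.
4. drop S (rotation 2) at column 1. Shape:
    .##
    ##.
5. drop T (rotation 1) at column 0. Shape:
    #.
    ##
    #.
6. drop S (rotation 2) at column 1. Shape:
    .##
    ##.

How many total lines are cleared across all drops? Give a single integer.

Drop 1: J rot2 at col 1 lands with bottom-row=0; cleared 0 line(s) (total 0); column heights now [0 2 2 2], max=2
Drop 2: J rot1 at col 2 lands with bottom-row=2; cleared 0 line(s) (total 0); column heights now [0 2 5 5], max=5
Drop 3: S rot2 at col 1 lands with bottom-row=5; cleared 0 line(s) (total 0); column heights now [0 6 7 7], max=7
Drop 4: S rot2 at col 1 lands with bottom-row=7; cleared 0 line(s) (total 0); column heights now [0 8 9 9], max=9
Drop 5: T rot1 at col 0 lands with bottom-row=7; cleared 1 line(s) (total 1); column heights now [9 8 8 7], max=9
Drop 6: S rot2 at col 1 lands with bottom-row=8; cleared 0 line(s) (total 1); column heights now [9 9 10 10], max=10

Answer: 1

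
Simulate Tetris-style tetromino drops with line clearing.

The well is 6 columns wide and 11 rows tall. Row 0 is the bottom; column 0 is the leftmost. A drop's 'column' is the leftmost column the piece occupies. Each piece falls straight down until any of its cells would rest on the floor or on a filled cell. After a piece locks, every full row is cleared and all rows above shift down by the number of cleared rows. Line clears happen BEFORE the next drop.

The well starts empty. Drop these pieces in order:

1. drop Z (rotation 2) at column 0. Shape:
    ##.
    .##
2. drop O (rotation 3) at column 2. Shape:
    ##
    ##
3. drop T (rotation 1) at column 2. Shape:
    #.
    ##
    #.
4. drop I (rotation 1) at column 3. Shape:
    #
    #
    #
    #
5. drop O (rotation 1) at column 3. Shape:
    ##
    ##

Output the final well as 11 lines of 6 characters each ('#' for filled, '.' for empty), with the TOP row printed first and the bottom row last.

Answer: ...##.
...##.
...#..
...#..
...#..
..##..
..##..
..#...
..##..
####..
.##...

Derivation:
Drop 1: Z rot2 at col 0 lands with bottom-row=0; cleared 0 line(s) (total 0); column heights now [2 2 1 0 0 0], max=2
Drop 2: O rot3 at col 2 lands with bottom-row=1; cleared 0 line(s) (total 0); column heights now [2 2 3 3 0 0], max=3
Drop 3: T rot1 at col 2 lands with bottom-row=3; cleared 0 line(s) (total 0); column heights now [2 2 6 5 0 0], max=6
Drop 4: I rot1 at col 3 lands with bottom-row=5; cleared 0 line(s) (total 0); column heights now [2 2 6 9 0 0], max=9
Drop 5: O rot1 at col 3 lands with bottom-row=9; cleared 0 line(s) (total 0); column heights now [2 2 6 11 11 0], max=11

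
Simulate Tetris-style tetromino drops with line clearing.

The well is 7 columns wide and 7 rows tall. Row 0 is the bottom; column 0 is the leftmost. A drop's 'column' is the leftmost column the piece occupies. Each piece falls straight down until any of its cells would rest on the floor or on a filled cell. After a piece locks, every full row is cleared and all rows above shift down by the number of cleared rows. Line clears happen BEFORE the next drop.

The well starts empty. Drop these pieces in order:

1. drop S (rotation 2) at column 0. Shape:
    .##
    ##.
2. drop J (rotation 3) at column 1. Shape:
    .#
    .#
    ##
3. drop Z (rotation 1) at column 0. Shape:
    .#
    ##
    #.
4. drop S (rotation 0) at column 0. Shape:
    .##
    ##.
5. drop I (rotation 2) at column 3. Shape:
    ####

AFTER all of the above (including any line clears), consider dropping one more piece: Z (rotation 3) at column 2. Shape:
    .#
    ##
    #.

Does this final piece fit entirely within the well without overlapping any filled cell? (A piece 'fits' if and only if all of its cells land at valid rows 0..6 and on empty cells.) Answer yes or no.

Drop 1: S rot2 at col 0 lands with bottom-row=0; cleared 0 line(s) (total 0); column heights now [1 2 2 0 0 0 0], max=2
Drop 2: J rot3 at col 1 lands with bottom-row=2; cleared 0 line(s) (total 0); column heights now [1 3 5 0 0 0 0], max=5
Drop 3: Z rot1 at col 0 lands with bottom-row=2; cleared 0 line(s) (total 0); column heights now [4 5 5 0 0 0 0], max=5
Drop 4: S rot0 at col 0 lands with bottom-row=5; cleared 0 line(s) (total 0); column heights now [6 7 7 0 0 0 0], max=7
Drop 5: I rot2 at col 3 lands with bottom-row=0; cleared 0 line(s) (total 0); column heights now [6 7 7 1 1 1 1], max=7
Test piece Z rot3 at col 2 (width 2): heights before test = [6 7 7 1 1 1 1]; fits = False

Answer: no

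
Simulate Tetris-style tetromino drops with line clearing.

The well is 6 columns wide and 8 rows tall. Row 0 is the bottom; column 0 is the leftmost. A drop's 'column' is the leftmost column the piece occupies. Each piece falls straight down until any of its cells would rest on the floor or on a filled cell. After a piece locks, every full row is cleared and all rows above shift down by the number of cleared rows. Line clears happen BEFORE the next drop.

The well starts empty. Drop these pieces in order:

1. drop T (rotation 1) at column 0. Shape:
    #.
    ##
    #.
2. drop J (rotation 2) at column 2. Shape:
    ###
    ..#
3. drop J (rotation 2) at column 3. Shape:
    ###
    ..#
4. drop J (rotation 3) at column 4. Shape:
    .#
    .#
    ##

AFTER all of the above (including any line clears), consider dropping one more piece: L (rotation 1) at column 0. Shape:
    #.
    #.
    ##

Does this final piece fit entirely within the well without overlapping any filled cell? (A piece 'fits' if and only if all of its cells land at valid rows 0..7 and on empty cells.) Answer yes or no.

Answer: yes

Derivation:
Drop 1: T rot1 at col 0 lands with bottom-row=0; cleared 0 line(s) (total 0); column heights now [3 2 0 0 0 0], max=3
Drop 2: J rot2 at col 2 lands with bottom-row=0; cleared 0 line(s) (total 0); column heights now [3 2 2 2 2 0], max=3
Drop 3: J rot2 at col 3 lands with bottom-row=1; cleared 1 line(s) (total 1); column heights now [2 0 0 2 2 2], max=2
Drop 4: J rot3 at col 4 lands with bottom-row=2; cleared 0 line(s) (total 1); column heights now [2 0 0 2 3 5], max=5
Test piece L rot1 at col 0 (width 2): heights before test = [2 0 0 2 3 5]; fits = True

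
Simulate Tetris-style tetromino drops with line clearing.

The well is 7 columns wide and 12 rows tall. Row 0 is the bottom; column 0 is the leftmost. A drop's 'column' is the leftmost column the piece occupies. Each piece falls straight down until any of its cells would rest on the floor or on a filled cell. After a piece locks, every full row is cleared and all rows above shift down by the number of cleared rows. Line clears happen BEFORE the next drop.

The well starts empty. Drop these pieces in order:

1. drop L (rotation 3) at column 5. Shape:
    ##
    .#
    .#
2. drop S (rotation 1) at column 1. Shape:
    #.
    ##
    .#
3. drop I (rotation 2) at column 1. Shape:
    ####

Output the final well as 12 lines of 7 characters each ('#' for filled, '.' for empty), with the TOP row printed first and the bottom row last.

Drop 1: L rot3 at col 5 lands with bottom-row=0; cleared 0 line(s) (total 0); column heights now [0 0 0 0 0 3 3], max=3
Drop 2: S rot1 at col 1 lands with bottom-row=0; cleared 0 line(s) (total 0); column heights now [0 3 2 0 0 3 3], max=3
Drop 3: I rot2 at col 1 lands with bottom-row=3; cleared 0 line(s) (total 0); column heights now [0 4 4 4 4 3 3], max=4

Answer: .......
.......
.......
.......
.......
.......
.......
.......
.####..
.#...##
.##...#
..#...#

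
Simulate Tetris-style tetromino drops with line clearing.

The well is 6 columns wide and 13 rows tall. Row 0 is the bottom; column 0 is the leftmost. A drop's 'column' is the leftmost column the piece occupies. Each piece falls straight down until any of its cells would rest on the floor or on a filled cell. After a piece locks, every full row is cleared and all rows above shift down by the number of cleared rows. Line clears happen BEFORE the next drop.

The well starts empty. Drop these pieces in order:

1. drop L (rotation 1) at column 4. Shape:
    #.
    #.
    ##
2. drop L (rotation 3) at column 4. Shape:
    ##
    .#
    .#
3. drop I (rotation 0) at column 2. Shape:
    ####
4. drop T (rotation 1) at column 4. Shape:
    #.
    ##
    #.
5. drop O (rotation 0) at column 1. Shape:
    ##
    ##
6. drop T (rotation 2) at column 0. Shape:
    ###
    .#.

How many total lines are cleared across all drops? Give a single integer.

Answer: 0

Derivation:
Drop 1: L rot1 at col 4 lands with bottom-row=0; cleared 0 line(s) (total 0); column heights now [0 0 0 0 3 1], max=3
Drop 2: L rot3 at col 4 lands with bottom-row=1; cleared 0 line(s) (total 0); column heights now [0 0 0 0 4 4], max=4
Drop 3: I rot0 at col 2 lands with bottom-row=4; cleared 0 line(s) (total 0); column heights now [0 0 5 5 5 5], max=5
Drop 4: T rot1 at col 4 lands with bottom-row=5; cleared 0 line(s) (total 0); column heights now [0 0 5 5 8 7], max=8
Drop 5: O rot0 at col 1 lands with bottom-row=5; cleared 0 line(s) (total 0); column heights now [0 7 7 5 8 7], max=8
Drop 6: T rot2 at col 0 lands with bottom-row=7; cleared 0 line(s) (total 0); column heights now [9 9 9 5 8 7], max=9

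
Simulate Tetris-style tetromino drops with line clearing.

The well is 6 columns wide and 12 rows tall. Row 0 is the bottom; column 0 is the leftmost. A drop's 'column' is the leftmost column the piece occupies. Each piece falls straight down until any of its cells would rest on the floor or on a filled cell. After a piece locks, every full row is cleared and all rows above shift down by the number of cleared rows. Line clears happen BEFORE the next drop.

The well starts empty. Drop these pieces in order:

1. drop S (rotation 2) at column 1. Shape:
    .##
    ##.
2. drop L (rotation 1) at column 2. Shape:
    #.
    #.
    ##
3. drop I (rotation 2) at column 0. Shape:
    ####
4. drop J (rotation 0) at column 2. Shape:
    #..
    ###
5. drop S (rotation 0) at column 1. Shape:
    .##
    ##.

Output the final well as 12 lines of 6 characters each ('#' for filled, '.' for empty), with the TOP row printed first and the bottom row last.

Answer: ......
......
..##..
.##...
..#...
..###.
####..
..#...
..#...
..##..
..##..
.##...

Derivation:
Drop 1: S rot2 at col 1 lands with bottom-row=0; cleared 0 line(s) (total 0); column heights now [0 1 2 2 0 0], max=2
Drop 2: L rot1 at col 2 lands with bottom-row=2; cleared 0 line(s) (total 0); column heights now [0 1 5 3 0 0], max=5
Drop 3: I rot2 at col 0 lands with bottom-row=5; cleared 0 line(s) (total 0); column heights now [6 6 6 6 0 0], max=6
Drop 4: J rot0 at col 2 lands with bottom-row=6; cleared 0 line(s) (total 0); column heights now [6 6 8 7 7 0], max=8
Drop 5: S rot0 at col 1 lands with bottom-row=8; cleared 0 line(s) (total 0); column heights now [6 9 10 10 7 0], max=10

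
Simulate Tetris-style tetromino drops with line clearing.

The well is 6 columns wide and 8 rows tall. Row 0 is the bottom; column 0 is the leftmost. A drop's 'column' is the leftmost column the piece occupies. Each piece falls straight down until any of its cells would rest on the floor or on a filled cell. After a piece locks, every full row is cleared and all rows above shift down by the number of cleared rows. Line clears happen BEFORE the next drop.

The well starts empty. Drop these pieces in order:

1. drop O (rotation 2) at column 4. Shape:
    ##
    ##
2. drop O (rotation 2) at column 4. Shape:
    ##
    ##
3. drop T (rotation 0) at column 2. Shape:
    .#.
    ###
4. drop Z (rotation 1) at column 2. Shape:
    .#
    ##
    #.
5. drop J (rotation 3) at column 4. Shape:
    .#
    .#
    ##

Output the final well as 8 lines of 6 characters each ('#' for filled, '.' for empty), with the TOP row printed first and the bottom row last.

Drop 1: O rot2 at col 4 lands with bottom-row=0; cleared 0 line(s) (total 0); column heights now [0 0 0 0 2 2], max=2
Drop 2: O rot2 at col 4 lands with bottom-row=2; cleared 0 line(s) (total 0); column heights now [0 0 0 0 4 4], max=4
Drop 3: T rot0 at col 2 lands with bottom-row=4; cleared 0 line(s) (total 0); column heights now [0 0 5 6 5 4], max=6
Drop 4: Z rot1 at col 2 lands with bottom-row=5; cleared 0 line(s) (total 0); column heights now [0 0 7 8 5 4], max=8
Drop 5: J rot3 at col 4 lands with bottom-row=5; cleared 0 line(s) (total 0); column heights now [0 0 7 8 6 8], max=8

Answer: ...#.#
..##.#
..####
..###.
....##
....##
....##
....##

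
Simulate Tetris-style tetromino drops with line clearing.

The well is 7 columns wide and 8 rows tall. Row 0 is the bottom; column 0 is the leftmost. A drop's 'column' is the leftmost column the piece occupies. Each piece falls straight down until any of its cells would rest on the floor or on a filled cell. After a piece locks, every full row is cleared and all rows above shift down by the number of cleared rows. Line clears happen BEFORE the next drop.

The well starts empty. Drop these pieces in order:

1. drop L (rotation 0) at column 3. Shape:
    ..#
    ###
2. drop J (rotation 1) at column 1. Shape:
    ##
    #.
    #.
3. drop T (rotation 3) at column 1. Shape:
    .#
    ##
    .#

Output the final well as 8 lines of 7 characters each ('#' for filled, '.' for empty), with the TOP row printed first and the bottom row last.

Drop 1: L rot0 at col 3 lands with bottom-row=0; cleared 0 line(s) (total 0); column heights now [0 0 0 1 1 2 0], max=2
Drop 2: J rot1 at col 1 lands with bottom-row=0; cleared 0 line(s) (total 0); column heights now [0 3 3 1 1 2 0], max=3
Drop 3: T rot3 at col 1 lands with bottom-row=3; cleared 0 line(s) (total 0); column heights now [0 5 6 1 1 2 0], max=6

Answer: .......
.......
..#....
.##....
..#....
.##....
.#...#.
.#.###.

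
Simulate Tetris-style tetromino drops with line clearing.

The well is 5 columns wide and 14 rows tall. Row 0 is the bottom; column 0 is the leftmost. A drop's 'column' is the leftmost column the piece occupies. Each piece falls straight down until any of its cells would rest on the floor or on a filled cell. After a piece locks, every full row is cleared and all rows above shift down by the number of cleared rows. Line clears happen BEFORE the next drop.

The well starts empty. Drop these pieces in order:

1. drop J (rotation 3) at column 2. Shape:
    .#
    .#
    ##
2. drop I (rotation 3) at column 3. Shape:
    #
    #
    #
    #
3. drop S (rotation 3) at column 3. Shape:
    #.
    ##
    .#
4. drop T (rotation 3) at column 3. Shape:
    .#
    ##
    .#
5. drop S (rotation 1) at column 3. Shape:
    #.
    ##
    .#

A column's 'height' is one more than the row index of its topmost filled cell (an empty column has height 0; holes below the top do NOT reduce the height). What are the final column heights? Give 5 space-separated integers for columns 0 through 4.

Drop 1: J rot3 at col 2 lands with bottom-row=0; cleared 0 line(s) (total 0); column heights now [0 0 1 3 0], max=3
Drop 2: I rot3 at col 3 lands with bottom-row=3; cleared 0 line(s) (total 0); column heights now [0 0 1 7 0], max=7
Drop 3: S rot3 at col 3 lands with bottom-row=6; cleared 0 line(s) (total 0); column heights now [0 0 1 9 8], max=9
Drop 4: T rot3 at col 3 lands with bottom-row=8; cleared 0 line(s) (total 0); column heights now [0 0 1 10 11], max=11
Drop 5: S rot1 at col 3 lands with bottom-row=11; cleared 0 line(s) (total 0); column heights now [0 0 1 14 13], max=14

Answer: 0 0 1 14 13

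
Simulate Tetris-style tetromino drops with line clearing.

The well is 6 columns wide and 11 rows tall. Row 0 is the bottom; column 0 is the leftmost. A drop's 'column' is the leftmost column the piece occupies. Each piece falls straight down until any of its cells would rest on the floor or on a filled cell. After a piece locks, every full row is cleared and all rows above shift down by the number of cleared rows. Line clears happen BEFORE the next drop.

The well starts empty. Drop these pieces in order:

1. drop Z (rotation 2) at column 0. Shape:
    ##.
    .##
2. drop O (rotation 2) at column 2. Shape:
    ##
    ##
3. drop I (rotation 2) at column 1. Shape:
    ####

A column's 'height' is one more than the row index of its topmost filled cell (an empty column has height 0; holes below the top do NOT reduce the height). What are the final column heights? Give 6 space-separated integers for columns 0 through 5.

Drop 1: Z rot2 at col 0 lands with bottom-row=0; cleared 0 line(s) (total 0); column heights now [2 2 1 0 0 0], max=2
Drop 2: O rot2 at col 2 lands with bottom-row=1; cleared 0 line(s) (total 0); column heights now [2 2 3 3 0 0], max=3
Drop 3: I rot2 at col 1 lands with bottom-row=3; cleared 0 line(s) (total 0); column heights now [2 4 4 4 4 0], max=4

Answer: 2 4 4 4 4 0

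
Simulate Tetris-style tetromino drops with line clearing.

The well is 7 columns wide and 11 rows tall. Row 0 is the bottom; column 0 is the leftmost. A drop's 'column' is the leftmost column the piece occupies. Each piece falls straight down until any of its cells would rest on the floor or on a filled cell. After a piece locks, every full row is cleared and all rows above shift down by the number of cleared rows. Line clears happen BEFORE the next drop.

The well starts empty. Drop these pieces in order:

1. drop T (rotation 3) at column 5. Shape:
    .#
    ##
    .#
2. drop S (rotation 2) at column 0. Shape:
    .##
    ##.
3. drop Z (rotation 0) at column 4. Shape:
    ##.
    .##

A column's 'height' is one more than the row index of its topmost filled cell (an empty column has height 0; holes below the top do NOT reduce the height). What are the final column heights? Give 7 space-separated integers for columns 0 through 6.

Answer: 1 2 2 0 5 5 4

Derivation:
Drop 1: T rot3 at col 5 lands with bottom-row=0; cleared 0 line(s) (total 0); column heights now [0 0 0 0 0 2 3], max=3
Drop 2: S rot2 at col 0 lands with bottom-row=0; cleared 0 line(s) (total 0); column heights now [1 2 2 0 0 2 3], max=3
Drop 3: Z rot0 at col 4 lands with bottom-row=3; cleared 0 line(s) (total 0); column heights now [1 2 2 0 5 5 4], max=5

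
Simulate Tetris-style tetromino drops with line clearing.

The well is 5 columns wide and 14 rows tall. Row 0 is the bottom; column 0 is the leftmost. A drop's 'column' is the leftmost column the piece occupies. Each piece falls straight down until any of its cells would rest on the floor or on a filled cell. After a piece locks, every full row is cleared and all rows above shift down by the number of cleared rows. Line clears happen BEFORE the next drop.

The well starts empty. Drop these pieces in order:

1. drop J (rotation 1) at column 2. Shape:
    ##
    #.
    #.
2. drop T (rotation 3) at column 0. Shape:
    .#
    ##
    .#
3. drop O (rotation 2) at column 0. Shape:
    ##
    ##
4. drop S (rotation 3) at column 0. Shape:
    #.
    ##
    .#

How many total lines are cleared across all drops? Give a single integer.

Drop 1: J rot1 at col 2 lands with bottom-row=0; cleared 0 line(s) (total 0); column heights now [0 0 3 3 0], max=3
Drop 2: T rot3 at col 0 lands with bottom-row=0; cleared 0 line(s) (total 0); column heights now [2 3 3 3 0], max=3
Drop 3: O rot2 at col 0 lands with bottom-row=3; cleared 0 line(s) (total 0); column heights now [5 5 3 3 0], max=5
Drop 4: S rot3 at col 0 lands with bottom-row=5; cleared 0 line(s) (total 0); column heights now [8 7 3 3 0], max=8

Answer: 0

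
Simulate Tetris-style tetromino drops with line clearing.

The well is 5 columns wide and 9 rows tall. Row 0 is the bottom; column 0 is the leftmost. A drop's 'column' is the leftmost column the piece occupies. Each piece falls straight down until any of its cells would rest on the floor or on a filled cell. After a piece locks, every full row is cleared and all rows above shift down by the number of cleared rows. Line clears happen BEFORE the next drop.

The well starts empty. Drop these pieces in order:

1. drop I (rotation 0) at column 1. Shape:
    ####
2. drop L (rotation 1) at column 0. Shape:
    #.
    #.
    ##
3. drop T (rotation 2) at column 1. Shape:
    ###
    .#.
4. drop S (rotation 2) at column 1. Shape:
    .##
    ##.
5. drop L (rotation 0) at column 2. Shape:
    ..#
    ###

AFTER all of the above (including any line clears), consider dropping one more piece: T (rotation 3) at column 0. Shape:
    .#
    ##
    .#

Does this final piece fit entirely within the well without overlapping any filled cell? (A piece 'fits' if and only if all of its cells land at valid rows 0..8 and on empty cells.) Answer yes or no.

Drop 1: I rot0 at col 1 lands with bottom-row=0; cleared 0 line(s) (total 0); column heights now [0 1 1 1 1], max=1
Drop 2: L rot1 at col 0 lands with bottom-row=1; cleared 0 line(s) (total 0); column heights now [4 2 1 1 1], max=4
Drop 3: T rot2 at col 1 lands with bottom-row=1; cleared 0 line(s) (total 0); column heights now [4 3 3 3 1], max=4
Drop 4: S rot2 at col 1 lands with bottom-row=3; cleared 0 line(s) (total 0); column heights now [4 4 5 5 1], max=5
Drop 5: L rot0 at col 2 lands with bottom-row=5; cleared 0 line(s) (total 0); column heights now [4 4 6 6 7], max=7
Test piece T rot3 at col 0 (width 2): heights before test = [4 4 6 6 7]; fits = True

Answer: yes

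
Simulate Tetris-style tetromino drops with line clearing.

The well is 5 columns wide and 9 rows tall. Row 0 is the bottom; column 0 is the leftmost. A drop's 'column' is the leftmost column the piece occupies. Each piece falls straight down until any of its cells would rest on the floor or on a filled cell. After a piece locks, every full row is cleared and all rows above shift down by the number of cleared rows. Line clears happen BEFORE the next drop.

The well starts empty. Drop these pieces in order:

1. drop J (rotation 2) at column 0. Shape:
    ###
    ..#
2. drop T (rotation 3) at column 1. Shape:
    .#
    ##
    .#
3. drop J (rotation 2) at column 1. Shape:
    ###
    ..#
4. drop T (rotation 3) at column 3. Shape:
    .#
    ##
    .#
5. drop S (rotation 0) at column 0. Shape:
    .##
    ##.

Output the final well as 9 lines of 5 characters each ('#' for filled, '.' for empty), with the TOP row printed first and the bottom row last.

Answer: .....
.##.#
##.##
.####
..##.
.##..
..#..
###..
..#..

Derivation:
Drop 1: J rot2 at col 0 lands with bottom-row=0; cleared 0 line(s) (total 0); column heights now [2 2 2 0 0], max=2
Drop 2: T rot3 at col 1 lands with bottom-row=2; cleared 0 line(s) (total 0); column heights now [2 4 5 0 0], max=5
Drop 3: J rot2 at col 1 lands with bottom-row=4; cleared 0 line(s) (total 0); column heights now [2 6 6 6 0], max=6
Drop 4: T rot3 at col 3 lands with bottom-row=5; cleared 0 line(s) (total 0); column heights now [2 6 6 7 8], max=8
Drop 5: S rot0 at col 0 lands with bottom-row=6; cleared 0 line(s) (total 0); column heights now [7 8 8 7 8], max=8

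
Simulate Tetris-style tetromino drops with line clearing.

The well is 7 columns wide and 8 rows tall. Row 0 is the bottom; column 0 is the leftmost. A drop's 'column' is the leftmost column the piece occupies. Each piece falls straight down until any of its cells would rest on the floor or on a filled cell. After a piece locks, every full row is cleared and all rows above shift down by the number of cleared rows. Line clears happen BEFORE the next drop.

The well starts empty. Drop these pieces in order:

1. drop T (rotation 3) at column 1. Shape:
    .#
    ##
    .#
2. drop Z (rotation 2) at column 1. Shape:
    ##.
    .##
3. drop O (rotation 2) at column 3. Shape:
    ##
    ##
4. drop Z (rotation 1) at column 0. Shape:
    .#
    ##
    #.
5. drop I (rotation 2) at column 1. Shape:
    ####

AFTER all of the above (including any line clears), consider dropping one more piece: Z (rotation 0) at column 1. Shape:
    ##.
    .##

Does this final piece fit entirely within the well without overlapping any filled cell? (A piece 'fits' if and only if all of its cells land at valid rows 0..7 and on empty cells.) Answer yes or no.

Drop 1: T rot3 at col 1 lands with bottom-row=0; cleared 0 line(s) (total 0); column heights now [0 2 3 0 0 0 0], max=3
Drop 2: Z rot2 at col 1 lands with bottom-row=3; cleared 0 line(s) (total 0); column heights now [0 5 5 4 0 0 0], max=5
Drop 3: O rot2 at col 3 lands with bottom-row=4; cleared 0 line(s) (total 0); column heights now [0 5 5 6 6 0 0], max=6
Drop 4: Z rot1 at col 0 lands with bottom-row=4; cleared 0 line(s) (total 0); column heights now [6 7 5 6 6 0 0], max=7
Drop 5: I rot2 at col 1 lands with bottom-row=7; cleared 0 line(s) (total 0); column heights now [6 8 8 8 8 0 0], max=8
Test piece Z rot0 at col 1 (width 3): heights before test = [6 8 8 8 8 0 0]; fits = False

Answer: no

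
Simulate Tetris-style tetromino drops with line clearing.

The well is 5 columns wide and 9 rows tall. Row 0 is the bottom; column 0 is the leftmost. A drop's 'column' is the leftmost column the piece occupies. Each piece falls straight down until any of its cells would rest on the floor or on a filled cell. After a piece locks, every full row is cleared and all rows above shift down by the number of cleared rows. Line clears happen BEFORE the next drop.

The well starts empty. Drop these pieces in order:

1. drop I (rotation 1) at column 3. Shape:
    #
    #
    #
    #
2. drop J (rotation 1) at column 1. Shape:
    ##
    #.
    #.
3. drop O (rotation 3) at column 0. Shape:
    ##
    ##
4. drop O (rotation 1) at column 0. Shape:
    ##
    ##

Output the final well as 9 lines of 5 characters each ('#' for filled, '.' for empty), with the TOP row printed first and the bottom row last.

Answer: .....
.....
##...
##...
##...
##.#.
.###.
.#.#.
.#.#.

Derivation:
Drop 1: I rot1 at col 3 lands with bottom-row=0; cleared 0 line(s) (total 0); column heights now [0 0 0 4 0], max=4
Drop 2: J rot1 at col 1 lands with bottom-row=0; cleared 0 line(s) (total 0); column heights now [0 3 3 4 0], max=4
Drop 3: O rot3 at col 0 lands with bottom-row=3; cleared 0 line(s) (total 0); column heights now [5 5 3 4 0], max=5
Drop 4: O rot1 at col 0 lands with bottom-row=5; cleared 0 line(s) (total 0); column heights now [7 7 3 4 0], max=7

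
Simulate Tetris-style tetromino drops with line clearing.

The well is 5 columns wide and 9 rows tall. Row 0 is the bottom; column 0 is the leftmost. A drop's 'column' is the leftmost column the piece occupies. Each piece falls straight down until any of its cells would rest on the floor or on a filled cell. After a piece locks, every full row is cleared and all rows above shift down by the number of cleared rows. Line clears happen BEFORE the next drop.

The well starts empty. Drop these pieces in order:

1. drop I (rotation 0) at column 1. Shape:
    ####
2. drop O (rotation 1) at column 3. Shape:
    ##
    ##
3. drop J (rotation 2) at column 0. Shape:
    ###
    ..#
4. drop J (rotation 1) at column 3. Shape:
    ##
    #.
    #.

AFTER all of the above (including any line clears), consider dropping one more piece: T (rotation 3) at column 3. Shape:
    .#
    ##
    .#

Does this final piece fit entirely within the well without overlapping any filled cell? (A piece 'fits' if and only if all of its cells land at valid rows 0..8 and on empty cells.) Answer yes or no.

Answer: yes

Derivation:
Drop 1: I rot0 at col 1 lands with bottom-row=0; cleared 0 line(s) (total 0); column heights now [0 1 1 1 1], max=1
Drop 2: O rot1 at col 3 lands with bottom-row=1; cleared 0 line(s) (total 0); column heights now [0 1 1 3 3], max=3
Drop 3: J rot2 at col 0 lands with bottom-row=1; cleared 1 line(s) (total 1); column heights now [0 1 2 2 2], max=2
Drop 4: J rot1 at col 3 lands with bottom-row=2; cleared 0 line(s) (total 1); column heights now [0 1 2 5 5], max=5
Test piece T rot3 at col 3 (width 2): heights before test = [0 1 2 5 5]; fits = True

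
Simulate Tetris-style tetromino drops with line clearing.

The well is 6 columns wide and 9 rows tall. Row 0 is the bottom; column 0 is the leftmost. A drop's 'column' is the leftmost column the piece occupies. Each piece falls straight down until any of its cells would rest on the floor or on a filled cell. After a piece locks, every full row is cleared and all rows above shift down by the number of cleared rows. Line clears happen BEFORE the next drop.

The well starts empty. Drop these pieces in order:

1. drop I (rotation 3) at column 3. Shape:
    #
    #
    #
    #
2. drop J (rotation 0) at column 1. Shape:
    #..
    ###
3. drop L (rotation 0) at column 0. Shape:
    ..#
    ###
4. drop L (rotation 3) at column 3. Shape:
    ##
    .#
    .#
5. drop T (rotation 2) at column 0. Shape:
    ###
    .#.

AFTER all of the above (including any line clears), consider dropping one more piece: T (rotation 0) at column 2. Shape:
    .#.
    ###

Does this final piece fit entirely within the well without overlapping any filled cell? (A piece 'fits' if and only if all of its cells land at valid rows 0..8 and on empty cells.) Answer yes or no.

Answer: no

Derivation:
Drop 1: I rot3 at col 3 lands with bottom-row=0; cleared 0 line(s) (total 0); column heights now [0 0 0 4 0 0], max=4
Drop 2: J rot0 at col 1 lands with bottom-row=4; cleared 0 line(s) (total 0); column heights now [0 6 5 5 0 0], max=6
Drop 3: L rot0 at col 0 lands with bottom-row=6; cleared 0 line(s) (total 0); column heights now [7 7 8 5 0 0], max=8
Drop 4: L rot3 at col 3 lands with bottom-row=3; cleared 0 line(s) (total 0); column heights now [7 7 8 6 6 0], max=8
Drop 5: T rot2 at col 0 lands with bottom-row=7; cleared 0 line(s) (total 0); column heights now [9 9 9 6 6 0], max=9
Test piece T rot0 at col 2 (width 3): heights before test = [9 9 9 6 6 0]; fits = False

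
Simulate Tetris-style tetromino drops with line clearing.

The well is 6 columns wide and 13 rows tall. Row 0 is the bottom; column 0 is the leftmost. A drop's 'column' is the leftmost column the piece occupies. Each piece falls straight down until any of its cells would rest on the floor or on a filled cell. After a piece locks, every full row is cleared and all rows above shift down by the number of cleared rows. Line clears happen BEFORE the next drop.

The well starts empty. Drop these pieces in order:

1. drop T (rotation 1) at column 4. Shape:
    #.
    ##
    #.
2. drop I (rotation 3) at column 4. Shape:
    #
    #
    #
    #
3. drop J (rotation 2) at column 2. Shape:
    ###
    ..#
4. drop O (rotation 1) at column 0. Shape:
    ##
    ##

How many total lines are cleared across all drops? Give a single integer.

Drop 1: T rot1 at col 4 lands with bottom-row=0; cleared 0 line(s) (total 0); column heights now [0 0 0 0 3 2], max=3
Drop 2: I rot3 at col 4 lands with bottom-row=3; cleared 0 line(s) (total 0); column heights now [0 0 0 0 7 2], max=7
Drop 3: J rot2 at col 2 lands with bottom-row=7; cleared 0 line(s) (total 0); column heights now [0 0 9 9 9 2], max=9
Drop 4: O rot1 at col 0 lands with bottom-row=0; cleared 0 line(s) (total 0); column heights now [2 2 9 9 9 2], max=9

Answer: 0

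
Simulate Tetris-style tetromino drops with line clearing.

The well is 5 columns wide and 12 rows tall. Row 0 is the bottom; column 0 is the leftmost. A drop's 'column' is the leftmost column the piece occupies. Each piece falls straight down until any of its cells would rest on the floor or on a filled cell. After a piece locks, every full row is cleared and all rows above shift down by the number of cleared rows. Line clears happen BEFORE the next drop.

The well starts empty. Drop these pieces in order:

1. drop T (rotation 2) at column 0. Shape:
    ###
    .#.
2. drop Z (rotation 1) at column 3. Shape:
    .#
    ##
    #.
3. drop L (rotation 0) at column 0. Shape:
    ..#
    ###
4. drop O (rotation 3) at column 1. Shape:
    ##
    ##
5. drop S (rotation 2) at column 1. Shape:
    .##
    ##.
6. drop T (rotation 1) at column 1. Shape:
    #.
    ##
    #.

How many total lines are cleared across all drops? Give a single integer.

Answer: 1

Derivation:
Drop 1: T rot2 at col 0 lands with bottom-row=0; cleared 0 line(s) (total 0); column heights now [2 2 2 0 0], max=2
Drop 2: Z rot1 at col 3 lands with bottom-row=0; cleared 1 line(s) (total 1); column heights now [0 1 0 1 2], max=2
Drop 3: L rot0 at col 0 lands with bottom-row=1; cleared 0 line(s) (total 1); column heights now [2 2 3 1 2], max=3
Drop 4: O rot3 at col 1 lands with bottom-row=3; cleared 0 line(s) (total 1); column heights now [2 5 5 1 2], max=5
Drop 5: S rot2 at col 1 lands with bottom-row=5; cleared 0 line(s) (total 1); column heights now [2 6 7 7 2], max=7
Drop 6: T rot1 at col 1 lands with bottom-row=6; cleared 0 line(s) (total 1); column heights now [2 9 8 7 2], max=9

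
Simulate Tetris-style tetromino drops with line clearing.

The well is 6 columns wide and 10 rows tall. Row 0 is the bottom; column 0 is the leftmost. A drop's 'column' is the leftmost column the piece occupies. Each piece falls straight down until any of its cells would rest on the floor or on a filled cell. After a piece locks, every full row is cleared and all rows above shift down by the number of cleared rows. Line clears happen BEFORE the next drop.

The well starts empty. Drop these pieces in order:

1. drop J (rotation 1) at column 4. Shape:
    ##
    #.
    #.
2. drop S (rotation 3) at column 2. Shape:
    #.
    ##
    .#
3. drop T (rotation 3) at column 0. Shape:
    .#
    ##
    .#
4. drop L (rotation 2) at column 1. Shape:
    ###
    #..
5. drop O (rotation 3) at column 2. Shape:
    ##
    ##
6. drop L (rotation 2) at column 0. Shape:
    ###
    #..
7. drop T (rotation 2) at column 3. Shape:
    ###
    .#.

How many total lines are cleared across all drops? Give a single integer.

Drop 1: J rot1 at col 4 lands with bottom-row=0; cleared 0 line(s) (total 0); column heights now [0 0 0 0 3 3], max=3
Drop 2: S rot3 at col 2 lands with bottom-row=0; cleared 0 line(s) (total 0); column heights now [0 0 3 2 3 3], max=3
Drop 3: T rot3 at col 0 lands with bottom-row=0; cleared 0 line(s) (total 0); column heights now [2 3 3 2 3 3], max=3
Drop 4: L rot2 at col 1 lands with bottom-row=3; cleared 0 line(s) (total 0); column heights now [2 5 5 5 3 3], max=5
Drop 5: O rot3 at col 2 lands with bottom-row=5; cleared 0 line(s) (total 0); column heights now [2 5 7 7 3 3], max=7
Drop 6: L rot2 at col 0 lands with bottom-row=6; cleared 0 line(s) (total 0); column heights now [8 8 8 7 3 3], max=8
Drop 7: T rot2 at col 3 lands with bottom-row=6; cleared 1 line(s) (total 1); column heights now [7 5 7 7 7 3], max=7

Answer: 1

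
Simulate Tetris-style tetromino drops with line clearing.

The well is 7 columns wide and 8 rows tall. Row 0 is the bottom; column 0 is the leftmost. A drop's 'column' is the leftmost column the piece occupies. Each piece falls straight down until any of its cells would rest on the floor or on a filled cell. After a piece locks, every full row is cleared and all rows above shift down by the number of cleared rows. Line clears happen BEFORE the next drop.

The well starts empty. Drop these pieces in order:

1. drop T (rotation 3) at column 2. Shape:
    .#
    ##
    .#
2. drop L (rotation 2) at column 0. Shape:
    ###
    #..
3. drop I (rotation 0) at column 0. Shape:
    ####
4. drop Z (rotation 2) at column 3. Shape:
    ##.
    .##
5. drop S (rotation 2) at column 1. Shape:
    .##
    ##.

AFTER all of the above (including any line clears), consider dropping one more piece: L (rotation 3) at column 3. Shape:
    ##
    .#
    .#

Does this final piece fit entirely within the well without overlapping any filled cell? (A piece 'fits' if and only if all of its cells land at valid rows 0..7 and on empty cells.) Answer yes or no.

Answer: yes

Derivation:
Drop 1: T rot3 at col 2 lands with bottom-row=0; cleared 0 line(s) (total 0); column heights now [0 0 2 3 0 0 0], max=3
Drop 2: L rot2 at col 0 lands with bottom-row=1; cleared 0 line(s) (total 0); column heights now [3 3 3 3 0 0 0], max=3
Drop 3: I rot0 at col 0 lands with bottom-row=3; cleared 0 line(s) (total 0); column heights now [4 4 4 4 0 0 0], max=4
Drop 4: Z rot2 at col 3 lands with bottom-row=3; cleared 0 line(s) (total 0); column heights now [4 4 4 5 5 4 0], max=5
Drop 5: S rot2 at col 1 lands with bottom-row=4; cleared 0 line(s) (total 0); column heights now [4 5 6 6 5 4 0], max=6
Test piece L rot3 at col 3 (width 2): heights before test = [4 5 6 6 5 4 0]; fits = True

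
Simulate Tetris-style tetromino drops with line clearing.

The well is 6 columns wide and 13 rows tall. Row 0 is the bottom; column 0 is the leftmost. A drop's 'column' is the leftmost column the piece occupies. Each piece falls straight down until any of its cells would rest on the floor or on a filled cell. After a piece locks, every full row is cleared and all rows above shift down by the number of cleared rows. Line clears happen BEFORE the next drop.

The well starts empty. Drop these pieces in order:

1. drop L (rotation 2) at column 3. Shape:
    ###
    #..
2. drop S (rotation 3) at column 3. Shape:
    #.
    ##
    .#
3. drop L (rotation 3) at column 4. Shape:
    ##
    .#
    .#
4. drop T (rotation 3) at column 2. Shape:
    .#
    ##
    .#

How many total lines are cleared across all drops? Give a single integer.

Answer: 0

Derivation:
Drop 1: L rot2 at col 3 lands with bottom-row=0; cleared 0 line(s) (total 0); column heights now [0 0 0 2 2 2], max=2
Drop 2: S rot3 at col 3 lands with bottom-row=2; cleared 0 line(s) (total 0); column heights now [0 0 0 5 4 2], max=5
Drop 3: L rot3 at col 4 lands with bottom-row=2; cleared 0 line(s) (total 0); column heights now [0 0 0 5 5 5], max=5
Drop 4: T rot3 at col 2 lands with bottom-row=5; cleared 0 line(s) (total 0); column heights now [0 0 7 8 5 5], max=8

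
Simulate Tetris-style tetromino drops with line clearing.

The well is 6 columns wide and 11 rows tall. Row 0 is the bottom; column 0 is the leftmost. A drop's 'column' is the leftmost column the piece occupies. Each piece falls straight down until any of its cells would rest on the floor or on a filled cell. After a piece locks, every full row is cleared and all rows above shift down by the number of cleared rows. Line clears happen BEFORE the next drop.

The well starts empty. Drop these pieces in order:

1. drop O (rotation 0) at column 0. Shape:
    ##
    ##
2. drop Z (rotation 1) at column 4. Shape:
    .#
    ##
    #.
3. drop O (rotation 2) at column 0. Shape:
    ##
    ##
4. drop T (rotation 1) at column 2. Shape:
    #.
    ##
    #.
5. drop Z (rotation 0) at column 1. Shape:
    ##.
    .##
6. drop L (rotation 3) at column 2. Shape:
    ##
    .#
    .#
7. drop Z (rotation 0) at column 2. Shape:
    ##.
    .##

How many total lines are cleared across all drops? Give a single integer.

Answer: 1

Derivation:
Drop 1: O rot0 at col 0 lands with bottom-row=0; cleared 0 line(s) (total 0); column heights now [2 2 0 0 0 0], max=2
Drop 2: Z rot1 at col 4 lands with bottom-row=0; cleared 0 line(s) (total 0); column heights now [2 2 0 0 2 3], max=3
Drop 3: O rot2 at col 0 lands with bottom-row=2; cleared 0 line(s) (total 0); column heights now [4 4 0 0 2 3], max=4
Drop 4: T rot1 at col 2 lands with bottom-row=0; cleared 1 line(s) (total 1); column heights now [3 3 2 0 1 2], max=3
Drop 5: Z rot0 at col 1 lands with bottom-row=2; cleared 0 line(s) (total 1); column heights now [3 4 4 3 1 2], max=4
Drop 6: L rot3 at col 2 lands with bottom-row=3; cleared 0 line(s) (total 1); column heights now [3 4 6 6 1 2], max=6
Drop 7: Z rot0 at col 2 lands with bottom-row=6; cleared 0 line(s) (total 1); column heights now [3 4 8 8 7 2], max=8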